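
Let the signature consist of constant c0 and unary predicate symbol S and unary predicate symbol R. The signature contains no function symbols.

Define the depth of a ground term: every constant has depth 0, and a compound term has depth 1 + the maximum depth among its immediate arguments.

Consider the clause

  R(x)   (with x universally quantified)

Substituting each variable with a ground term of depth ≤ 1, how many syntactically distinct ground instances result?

Ground terms of depth ≤ 1:
  With no function symbols every ground term is a constant, so there is exactly 1 ground term at every depth bound.
  N_0 = 1
  N_1 = 1
  Explicitly: c0.
So there is exactly 1 ground term available for substitution.
There is 1 variable to instantiate (x),  occurring in at least one literal, so different choices give different ground instances.
Number of ground instances = 1.

1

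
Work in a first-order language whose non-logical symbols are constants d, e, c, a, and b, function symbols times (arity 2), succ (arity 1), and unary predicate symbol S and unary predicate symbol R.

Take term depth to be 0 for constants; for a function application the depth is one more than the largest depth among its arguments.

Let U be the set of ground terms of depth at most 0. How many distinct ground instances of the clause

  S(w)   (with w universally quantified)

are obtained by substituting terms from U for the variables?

5

Ground terms of depth ≤ 0:
  Let N_k = |{terms of depth ≤ k}|. Then N_0 = 5 and N_k = 5 + N_{k-1}^2 + N_{k-1} for k ≥ 1 (one summand per function symbol, arity giving the exponent).
  N_0 = 5
  Explicitly: d, e, c, a, b.
So there are 5 ground terms available for substitution.
The variable w ranges independently over the available ground terms, and distinct assignments produce distinct instances.
Number of ground instances = 5.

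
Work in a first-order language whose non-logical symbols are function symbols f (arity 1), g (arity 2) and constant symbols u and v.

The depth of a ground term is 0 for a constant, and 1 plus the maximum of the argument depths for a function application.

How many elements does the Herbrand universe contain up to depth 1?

Let N_k count ground terms of depth at most k. Each non-constant term of depth ≤ k is some function symbol applied to depth-≤(k−1) arguments, giving N_k = 2 + N_{k-1} + N_{k-1}^2.
N_0 = 2
N_1 = 2 + 2 + 2^2 = 8
Explicitly: u, v, f(u), f(v), g(u, u), g(u, v), g(v, u), g(v, v).

8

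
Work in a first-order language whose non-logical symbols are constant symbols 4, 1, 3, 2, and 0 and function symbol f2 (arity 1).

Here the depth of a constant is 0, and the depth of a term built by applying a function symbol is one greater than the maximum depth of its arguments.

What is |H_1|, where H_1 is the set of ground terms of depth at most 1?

If N_k denotes the number of depth-≤k ground terms, the 5 constants give N_0 = 5, and each function symbol of arity r contributes N_{k-1}^r new terms at level k: N_k = 5 + N_{k-1}.
N_0 = 5
N_1 = 5 + 5 = 10
Explicitly: 4, 1, 3, 2, 0, f2(4), f2(1), f2(3), f2(2), f2(0).

10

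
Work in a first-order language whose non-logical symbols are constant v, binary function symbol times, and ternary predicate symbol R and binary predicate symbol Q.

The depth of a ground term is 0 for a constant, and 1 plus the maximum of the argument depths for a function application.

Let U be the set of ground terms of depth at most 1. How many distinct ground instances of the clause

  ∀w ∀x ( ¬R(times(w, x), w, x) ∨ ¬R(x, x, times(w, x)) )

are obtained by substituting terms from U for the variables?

Ground terms of depth ≤ 1:
  Write N_k for the number of ground terms of depth ≤ k. A term of depth ≤ k is either a constant or a function symbol applied to arguments of depth ≤ k−1, so N_k = 1 + N_{k-1}^2.
  N_0 = 1
  N_1 = 1 + 1^2 = 2
So there are 2 ground terms available for substitution.
The body mentions every one of the 2 quantified variables; since ground terms form a free algebra, no two substitutions collapse to the same formula.
Number of ground instances = 2^2 = 4.

4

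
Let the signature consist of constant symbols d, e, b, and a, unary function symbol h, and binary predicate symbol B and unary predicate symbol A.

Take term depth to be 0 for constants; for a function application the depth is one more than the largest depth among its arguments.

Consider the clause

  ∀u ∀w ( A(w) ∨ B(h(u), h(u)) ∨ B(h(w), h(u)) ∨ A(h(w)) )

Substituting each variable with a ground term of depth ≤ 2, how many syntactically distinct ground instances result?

144

Ground terms of depth ≤ 2:
  Write N_k for the number of ground terms of depth ≤ k. A term of depth ≤ k is either a constant or a function symbol applied to arguments of depth ≤ k−1, so N_k = 4 + N_{k-1}.
  N_0 = 4
  N_1 = 4 + 4 = 8
  N_2 = 4 + 8 = 12
  Explicitly: d, e, b, a, h(d), h(e), h(b), h(a), h(h(d)), h(h(e)), h(h(b)), h(h(a)).
So there are 12 ground terms available for substitution.
The body mentions every one of the 2 quantified variables; since ground terms form a free algebra, no two substitutions collapse to the same formula.
Number of ground instances = 12^2 = 144.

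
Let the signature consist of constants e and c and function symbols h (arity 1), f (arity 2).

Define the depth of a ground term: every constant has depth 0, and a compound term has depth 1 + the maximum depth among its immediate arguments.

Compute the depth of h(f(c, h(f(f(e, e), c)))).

depth(f(e, e)) = 1 + max(0, 0) = 1
depth(f(f(e, e), c)) = 1 + max(1, 0) = 2
depth(h(f(f(e, e), c))) = 1 + depth(f(f(e, e), c)) = 1 + 2 = 3
depth(f(c, h(f(f(e, e), c)))) = 1 + max(0, 3) = 4
depth(h(f(c, h(f(f(e, e), c))))) = 1 + depth(f(c, h(f(f(e, e), c)))) = 1 + 4 = 5

5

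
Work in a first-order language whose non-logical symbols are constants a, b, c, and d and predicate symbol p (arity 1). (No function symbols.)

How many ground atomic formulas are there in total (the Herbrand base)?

With no function symbols, the Herbrand universe is just the 4 constants.
Ground atoms per predicate: p: 4.
Herbrand base size = 4 = 4.

4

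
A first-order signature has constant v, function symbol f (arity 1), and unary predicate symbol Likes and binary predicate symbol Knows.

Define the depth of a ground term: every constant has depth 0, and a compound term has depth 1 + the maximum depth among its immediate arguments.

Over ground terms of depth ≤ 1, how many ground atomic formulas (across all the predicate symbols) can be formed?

6

First count ground terms of depth ≤ 1.
Let N_k = |{terms of depth ≤ k}|. Then N_0 = 1 and N_k = 1 + N_{k-1} for k ≥ 1 (one summand per function symbol, arity giving the exponent).
N_0 = 1
N_1 = 1 + 1 = 2
Explicitly: v, f(v).
So |H| = 2.
For each predicate symbol, the number of ground atoms is |H| raised to its arity; summing:
  Likes: 2;  Knows: 2^2 = 4
Total ground atoms: 2 + 4 = 6.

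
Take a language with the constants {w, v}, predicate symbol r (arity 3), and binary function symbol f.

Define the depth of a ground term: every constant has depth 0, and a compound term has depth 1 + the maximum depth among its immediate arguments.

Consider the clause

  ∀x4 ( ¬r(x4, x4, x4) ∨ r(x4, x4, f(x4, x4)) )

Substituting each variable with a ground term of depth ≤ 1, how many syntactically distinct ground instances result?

6

Ground terms of depth ≤ 1:
  Write N_k for the number of ground terms of depth ≤ k. A term of depth ≤ k is either a constant or a function symbol applied to arguments of depth ≤ k−1, so N_k = 2 + N_{k-1}^2.
  N_0 = 2
  N_1 = 2 + 2^2 = 6
So there are 6 ground terms available for substitution.
The variable x4 ranges independently over the available ground terms, and distinct assignments produce distinct instances.
Number of ground instances = 6.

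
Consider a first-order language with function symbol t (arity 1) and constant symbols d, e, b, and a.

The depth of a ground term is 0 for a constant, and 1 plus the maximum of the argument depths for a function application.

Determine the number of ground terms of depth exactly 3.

4

Count level by level. With function symbols t/1, the terms of depth ≤ k are the 4 constants together with each function applied to depth-≤(k−1) tuples, so N_k = 4 + N_{k-1}.
N_0 = 4
N_1 = 4 + 4 = 8
N_2 = 4 + 8 = 12
N_3 = 4 + 12 = 16
Terms of depth exactly 3: N_3 − N_2 = 16 − 12 = 4.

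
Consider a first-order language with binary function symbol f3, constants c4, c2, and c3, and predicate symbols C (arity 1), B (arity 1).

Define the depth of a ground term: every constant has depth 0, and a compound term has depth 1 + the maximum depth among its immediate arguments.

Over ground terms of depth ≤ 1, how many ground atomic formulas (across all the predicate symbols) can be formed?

24

First count ground terms of depth ≤ 1.
Write N_k for the number of ground terms of depth ≤ k. A term of depth ≤ k is either a constant or a function symbol applied to arguments of depth ≤ k−1, so N_k = 3 + N_{k-1}^2.
N_0 = 3
N_1 = 3 + 3^2 = 12
Explicitly: c4, c2, c3, f3(c4, c4), f3(c4, c2), f3(c4, c3), f3(c2, c4), f3(c2, c2), f3(c2, c3), f3(c3, c4), f3(c3, c2), f3(c3, c3).
So |H| = 12.
Ground atoms are formed by filling each argument slot of a predicate with a term from H, so an r-ary predicate gives |H|^r atoms:
  C: 12;  B: 12
Total ground atoms: 12 + 12 = 24.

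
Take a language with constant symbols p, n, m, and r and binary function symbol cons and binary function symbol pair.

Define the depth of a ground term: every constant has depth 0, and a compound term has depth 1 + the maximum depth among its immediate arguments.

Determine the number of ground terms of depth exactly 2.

Count level by level. With function symbols cons/2, pair/2, the terms of depth ≤ k are the 4 constants together with each function applied to depth-≤(k−1) tuples, so N_k = 4 + N_{k-1}^2 + N_{k-1}^2.
N_0 = 4
N_1 = 4 + 4^2 + 4^2 = 36
N_2 = 4 + 36^2 + 36^2 = 2596
Terms of depth exactly 2: N_2 − N_1 = 2596 − 36 = 2560.

2560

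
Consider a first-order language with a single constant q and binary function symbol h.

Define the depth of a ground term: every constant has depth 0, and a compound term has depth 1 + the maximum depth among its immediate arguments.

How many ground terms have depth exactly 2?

3

Let N_k = |{terms of depth ≤ k}|. Then N_0 = 1 and N_k = 1 + N_{k-1}^2 for k ≥ 1 (one summand per function symbol, arity giving the exponent).
N_0 = 1
N_1 = 1 + 1^2 = 2
N_2 = 1 + 2^2 = 5
Terms of depth exactly 2: N_2 − N_1 = 5 − 2 = 3.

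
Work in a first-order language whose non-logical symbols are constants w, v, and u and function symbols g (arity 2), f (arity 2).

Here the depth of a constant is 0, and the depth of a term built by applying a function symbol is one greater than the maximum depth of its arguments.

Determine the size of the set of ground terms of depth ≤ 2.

885

Count level by level. With function symbols g/2, f/2, the terms of depth ≤ k are the 3 constants together with each function applied to depth-≤(k−1) tuples, so N_k = 3 + N_{k-1}^2 + N_{k-1}^2.
N_0 = 3
N_1 = 3 + 3^2 + 3^2 = 21
N_2 = 3 + 21^2 + 21^2 = 885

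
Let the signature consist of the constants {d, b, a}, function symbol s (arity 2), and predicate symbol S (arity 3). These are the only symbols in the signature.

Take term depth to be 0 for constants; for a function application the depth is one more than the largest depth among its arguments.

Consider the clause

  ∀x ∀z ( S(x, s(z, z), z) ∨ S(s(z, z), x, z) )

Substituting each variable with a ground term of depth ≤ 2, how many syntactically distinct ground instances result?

21609

Ground terms of depth ≤ 2:
  Let N_k count ground terms of depth at most k. Each non-constant term of depth ≤ k is some function symbol applied to depth-≤(k−1) arguments, giving N_k = 3 + N_{k-1}^2.
  N_0 = 3
  N_1 = 3 + 3^2 = 12
  N_2 = 3 + 12^2 = 147
So there are 147 ground terms available for substitution.
Each of x, z ranges independently over the available ground terms, and distinct assignments produce distinct instances.
Number of ground instances = 147^2 = 21609.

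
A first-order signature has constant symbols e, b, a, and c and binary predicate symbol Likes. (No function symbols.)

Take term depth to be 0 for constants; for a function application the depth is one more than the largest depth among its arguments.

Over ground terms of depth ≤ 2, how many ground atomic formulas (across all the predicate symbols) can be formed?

First count ground terms of depth ≤ 2.
With no function symbols every ground term is a constant, so there are exactly 4 ground terms at every depth bound.
N_0 = 4
N_1 = 4
N_2 = 4
Explicitly: e, b, a, c.
So |H| = 4.
For each predicate symbol, the number of ground atoms is |H| raised to its arity; summing:
  Likes: 4^2 = 16
Total ground atoms: 16.

16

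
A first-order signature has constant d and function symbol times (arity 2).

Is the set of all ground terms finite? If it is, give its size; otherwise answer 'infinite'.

The signature has at least one function symbol (times, arity 2) and at least one constant (d).
Iterating times gives infinitely many distinct ground terms: d, times(d, d), times(times(d, d), times(d, d)), ...
So the Herbrand universe is infinite.

infinite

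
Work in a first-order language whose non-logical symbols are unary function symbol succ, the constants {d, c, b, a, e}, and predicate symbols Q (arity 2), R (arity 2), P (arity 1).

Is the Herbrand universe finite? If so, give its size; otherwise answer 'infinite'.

infinite

The signature has at least one function symbol (succ, arity 1) and at least one constant (d).
Iterating succ gives infinitely many distinct ground terms: d, succ(d), succ(succ(d)), ...
So the Herbrand universe is infinite.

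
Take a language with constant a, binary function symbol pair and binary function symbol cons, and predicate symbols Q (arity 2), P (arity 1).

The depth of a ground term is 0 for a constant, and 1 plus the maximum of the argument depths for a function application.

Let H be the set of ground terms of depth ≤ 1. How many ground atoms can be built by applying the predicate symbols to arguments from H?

12

First count ground terms of depth ≤ 1.
If N_k denotes the number of depth-≤k ground terms, the 1 constant gives N_0 = 1, and each function symbol of arity r contributes N_{k-1}^r new terms at level k: N_k = 1 + N_{k-1}^2 + N_{k-1}^2.
N_0 = 1
N_1 = 1 + 1^2 + 1^2 = 3
So |H| = 3.
For each predicate symbol, the number of ground atoms is |H| raised to its arity; summing:
  Q: 3^2 = 9;  P: 3
Total ground atoms: 9 + 3 = 12.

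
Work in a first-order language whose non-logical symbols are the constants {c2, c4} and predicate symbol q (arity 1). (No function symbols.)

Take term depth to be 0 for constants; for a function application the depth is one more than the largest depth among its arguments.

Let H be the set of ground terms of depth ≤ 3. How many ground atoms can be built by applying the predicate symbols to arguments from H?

2

First count ground terms of depth ≤ 3.
With no function symbols every ground term is a constant, so there are exactly 2 ground terms at every depth bound.
N_0 = 2
N_1 = 2
N_2 = 2
N_3 = 2
Explicitly: c2, c4.
So |H| = 2.
Each predicate of arity r yields |H|^r ground atoms (one per choice of an r-tuple from H):
  q: 2
Total ground atoms: 2.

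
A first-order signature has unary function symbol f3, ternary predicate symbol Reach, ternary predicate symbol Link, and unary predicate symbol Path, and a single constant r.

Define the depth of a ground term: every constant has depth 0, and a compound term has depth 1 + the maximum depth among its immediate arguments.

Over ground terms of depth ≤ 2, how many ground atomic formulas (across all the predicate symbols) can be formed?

57

First count ground terms of depth ≤ 2.
Write N_k for the number of ground terms of depth ≤ k. A term of depth ≤ k is either a constant or a function symbol applied to arguments of depth ≤ k−1, so N_k = 1 + N_{k-1}.
N_0 = 1
N_1 = 1 + 1 = 2
N_2 = 1 + 2 = 3
So |H| = 3.
For each predicate symbol, the number of ground atoms is |H| raised to its arity; summing:
  Reach: 3^3 = 27;  Link: 3^3 = 27;  Path: 3
Total ground atoms: 27 + 27 + 3 = 57.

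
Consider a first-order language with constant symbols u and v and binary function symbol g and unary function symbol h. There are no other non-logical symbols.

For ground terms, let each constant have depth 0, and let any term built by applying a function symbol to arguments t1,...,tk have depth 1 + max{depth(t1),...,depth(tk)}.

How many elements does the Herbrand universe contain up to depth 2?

74

Count level by level. With function symbols g/2, h/1, the terms of depth ≤ k are the 2 constants together with each function applied to depth-≤(k−1) tuples, so N_k = 2 + N_{k-1}^2 + N_{k-1}.
N_0 = 2
N_1 = 2 + 2^2 + 2 = 8
N_2 = 2 + 8^2 + 8 = 74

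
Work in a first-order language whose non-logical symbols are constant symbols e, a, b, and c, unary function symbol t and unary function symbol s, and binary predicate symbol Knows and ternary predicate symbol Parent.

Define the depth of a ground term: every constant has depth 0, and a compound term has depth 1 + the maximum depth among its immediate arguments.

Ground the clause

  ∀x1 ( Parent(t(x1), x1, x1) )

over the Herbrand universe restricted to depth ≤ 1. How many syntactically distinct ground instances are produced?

Ground terms of depth ≤ 1:
  Let N_k = |{terms of depth ≤ k}|. Then N_0 = 4 and N_k = 4 + N_{k-1} + N_{k-1} for k ≥ 1 (one summand per function symbol, arity giving the exponent).
  N_0 = 4
  N_1 = 4 + 4 + 4 = 12
  Explicitly: e, a, b, c, t(e), t(a), t(b), t(c), s(e), s(a), s(b), s(c).
So there are 12 ground terms available for substitution.
The variable x1 ranges independently over the available ground terms, and distinct assignments produce distinct instances.
Number of ground instances = 12.

12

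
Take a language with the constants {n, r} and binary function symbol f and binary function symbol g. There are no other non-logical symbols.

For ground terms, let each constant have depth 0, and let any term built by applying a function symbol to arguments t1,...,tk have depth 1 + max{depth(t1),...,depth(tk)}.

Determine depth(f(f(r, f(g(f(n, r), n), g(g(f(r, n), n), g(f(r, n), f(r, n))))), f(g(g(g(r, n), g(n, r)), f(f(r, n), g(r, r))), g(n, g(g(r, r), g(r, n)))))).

depth(f(n, r)) = 1 + max(0, 0) = 1
depth(g(f(n, r), n)) = 1 + max(1, 0) = 2
depth(f(r, n)) = 1 + max(0, 0) = 1
depth(g(f(r, n), n)) = 1 + max(1, 0) = 2
depth(g(f(r, n), f(r, n))) = 1 + max(1, 1) = 2
depth(g(g(f(r, n), n), g(f(r, n), f(r, n)))) = 1 + max(2, 2) = 3
depth(f(g(f(n, r), n), g(g(f(r, n), n), g(f(r, n), f(r, n))))) = 1 + max(2, 3) = 4
depth(f(r, f(g(f(n, r), n), g(g(f(r, n), n), g(f(r, n), f(r, n)))))) = 1 + max(0, 4) = 5
depth(g(r, n)) = 1 + max(0, 0) = 1
depth(g(n, r)) = 1 + max(0, 0) = 1
depth(g(g(r, n), g(n, r))) = 1 + max(1, 1) = 2
depth(g(r, r)) = 1 + max(0, 0) = 1
depth(f(f(r, n), g(r, r))) = 1 + max(1, 1) = 2
depth(g(g(g(r, n), g(n, r)), f(f(r, n), g(r, r)))) = 1 + max(2, 2) = 3
depth(g(g(r, r), g(r, n))) = 1 + max(1, 1) = 2
depth(g(n, g(g(r, r), g(r, n)))) = 1 + max(0, 2) = 3
depth(f(g(g(g(r, n), g(n, r)), f(f(r, n), g(r, r))), g(n, g(g(r, r), g(r, n))))) = 1 + max(3, 3) = 4
depth(f(f(r, f(g(f(n, r), n), g(g(f(r, n), n), g(f(r, n), f(r, n))))), f(g(g(g(r, n), g(n, r)), f(f(r, n), g(r, r))), g(n, g(g(r, r), g(r, n)))))) = 1 + max(5, 4) = 6

6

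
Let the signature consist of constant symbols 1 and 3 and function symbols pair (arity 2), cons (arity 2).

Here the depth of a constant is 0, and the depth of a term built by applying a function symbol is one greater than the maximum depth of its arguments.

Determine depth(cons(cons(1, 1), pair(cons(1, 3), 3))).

3

depth(cons(1, 1)) = 1 + max(0, 0) = 1
depth(cons(1, 3)) = 1 + max(0, 0) = 1
depth(pair(cons(1, 3), 3)) = 1 + max(1, 0) = 2
depth(cons(cons(1, 1), pair(cons(1, 3), 3))) = 1 + max(1, 2) = 3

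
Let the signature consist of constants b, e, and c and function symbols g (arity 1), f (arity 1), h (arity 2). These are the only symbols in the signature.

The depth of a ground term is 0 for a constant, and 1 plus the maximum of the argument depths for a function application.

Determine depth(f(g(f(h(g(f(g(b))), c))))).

7

depth(g(b)) = 1 + depth(b) = 1 + 0 = 1
depth(f(g(b))) = 1 + depth(g(b)) = 1 + 1 = 2
depth(g(f(g(b)))) = 1 + depth(f(g(b))) = 1 + 2 = 3
depth(h(g(f(g(b))), c)) = 1 + max(3, 0) = 4
depth(f(h(g(f(g(b))), c))) = 1 + depth(h(g(f(g(b))), c)) = 1 + 4 = 5
depth(g(f(h(g(f(g(b))), c)))) = 1 + depth(f(h(g(f(g(b))), c))) = 1 + 5 = 6
depth(f(g(f(h(g(f(g(b))), c))))) = 1 + depth(g(f(h(g(f(g(b))), c)))) = 1 + 6 = 7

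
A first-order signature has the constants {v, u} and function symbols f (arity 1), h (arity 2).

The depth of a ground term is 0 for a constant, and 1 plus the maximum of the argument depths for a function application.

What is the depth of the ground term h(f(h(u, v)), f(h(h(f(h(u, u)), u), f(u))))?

6

depth(h(u, v)) = 1 + max(0, 0) = 1
depth(f(h(u, v))) = 1 + depth(h(u, v)) = 1 + 1 = 2
depth(h(u, u)) = 1 + max(0, 0) = 1
depth(f(h(u, u))) = 1 + depth(h(u, u)) = 1 + 1 = 2
depth(h(f(h(u, u)), u)) = 1 + max(2, 0) = 3
depth(f(u)) = 1 + depth(u) = 1 + 0 = 1
depth(h(h(f(h(u, u)), u), f(u))) = 1 + max(3, 1) = 4
depth(f(h(h(f(h(u, u)), u), f(u)))) = 1 + depth(h(h(f(h(u, u)), u), f(u))) = 1 + 4 = 5
depth(h(f(h(u, v)), f(h(h(f(h(u, u)), u), f(u))))) = 1 + max(2, 5) = 6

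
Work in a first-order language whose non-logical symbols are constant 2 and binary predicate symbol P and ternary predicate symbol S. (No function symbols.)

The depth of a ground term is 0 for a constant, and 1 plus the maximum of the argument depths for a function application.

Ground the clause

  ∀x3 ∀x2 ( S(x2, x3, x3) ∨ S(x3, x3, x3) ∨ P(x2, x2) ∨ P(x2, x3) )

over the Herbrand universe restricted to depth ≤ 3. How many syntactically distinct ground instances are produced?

Ground terms of depth ≤ 3:
  With no function symbols every ground term is a constant, so there is exactly 1 ground term at every depth bound.
  N_0 = 1
  N_1 = 1
  N_2 = 1
  N_3 = 1
  Explicitly: 2.
So there is exactly 1 ground term available for substitution.
The clause has 2 distinct variables (x3, x2), each appearing in the body. In the free term algebra distinct substitutions yield syntactically distinct ground instances.
Number of ground instances = 1^2 = 1.

1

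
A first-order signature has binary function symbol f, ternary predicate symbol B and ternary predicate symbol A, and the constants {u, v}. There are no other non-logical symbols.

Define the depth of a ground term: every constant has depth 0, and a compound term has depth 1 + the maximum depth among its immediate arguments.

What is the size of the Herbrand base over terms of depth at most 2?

109744

First count ground terms of depth ≤ 2.
Let N_k count ground terms of depth at most k. Each non-constant term of depth ≤ k is some function symbol applied to depth-≤(k−1) arguments, giving N_k = 2 + N_{k-1}^2.
N_0 = 2
N_1 = 2 + 2^2 = 6
N_2 = 2 + 6^2 = 38
So |H| = 38.
Each predicate of arity r yields |H|^r ground atoms (one per choice of an r-tuple from H):
  B: 38^3 = 54872;  A: 38^3 = 54872
Total ground atoms: 54872 + 54872 = 109744.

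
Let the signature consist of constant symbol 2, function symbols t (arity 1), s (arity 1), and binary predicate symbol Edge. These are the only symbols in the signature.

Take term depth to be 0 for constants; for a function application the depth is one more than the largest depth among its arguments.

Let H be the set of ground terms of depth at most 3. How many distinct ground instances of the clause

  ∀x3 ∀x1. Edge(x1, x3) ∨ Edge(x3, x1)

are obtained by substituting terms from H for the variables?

Ground terms of depth ≤ 3:
  If N_k denotes the number of depth-≤k ground terms, the 1 constant gives N_0 = 1, and each function symbol of arity r contributes N_{k-1}^r new terms at level k: N_k = 1 + N_{k-1} + N_{k-1}.
  N_0 = 1
  N_1 = 1 + 1 + 1 = 3
  N_2 = 1 + 3 + 3 = 7
  N_3 = 1 + 7 + 7 = 15
So there are 15 ground terms available for substitution.
There are 2 variables to instantiate (x3, x1), each occurring in at least one literal, so different choices give different ground instances.
Number of ground instances = 15^2 = 225.

225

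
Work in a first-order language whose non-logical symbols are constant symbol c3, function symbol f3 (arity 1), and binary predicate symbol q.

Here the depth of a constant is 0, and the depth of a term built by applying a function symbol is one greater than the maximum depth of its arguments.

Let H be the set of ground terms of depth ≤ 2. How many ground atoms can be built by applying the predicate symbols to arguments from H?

First count ground terms of depth ≤ 2.
Count level by level. With function symbols f3/1, the terms of depth ≤ k are the 1 constant together with each function applied to depth-≤(k−1) tuples, so N_k = 1 + N_{k-1}.
N_0 = 1
N_1 = 1 + 1 = 2
N_2 = 1 + 2 = 3
Explicitly: c3, f3(c3), f3(f3(c3)).
So |H| = 3.
Each predicate of arity r yields |H|^r ground atoms (one per choice of an r-tuple from H):
  q: 3^2 = 9
Total ground atoms: 9.

9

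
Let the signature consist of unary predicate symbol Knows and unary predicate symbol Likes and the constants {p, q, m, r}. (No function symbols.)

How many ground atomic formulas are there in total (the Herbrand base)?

8

With no function symbols, the Herbrand universe is just the 4 constants.
Ground atoms per predicate: Knows: 4, Likes: 4.
Herbrand base size = 4 + 4 = 8.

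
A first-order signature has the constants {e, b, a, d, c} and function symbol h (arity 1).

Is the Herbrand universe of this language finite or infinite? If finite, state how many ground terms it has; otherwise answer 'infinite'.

The signature has at least one function symbol (h, arity 1) and at least one constant (e).
Iterating h gives infinitely many distinct ground terms: e, h(e), h(h(e)), ...
So the Herbrand universe is infinite.

infinite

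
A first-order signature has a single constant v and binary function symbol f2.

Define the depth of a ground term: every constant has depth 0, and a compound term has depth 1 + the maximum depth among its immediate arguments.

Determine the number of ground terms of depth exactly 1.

Let N_k count ground terms of depth at most k. Each non-constant term of depth ≤ k is some function symbol applied to depth-≤(k−1) arguments, giving N_k = 1 + N_{k-1}^2.
N_0 = 1
N_1 = 1 + 1^2 = 2
Terms of depth exactly 1: N_1 − N_0 = 2 − 1 = 1.

1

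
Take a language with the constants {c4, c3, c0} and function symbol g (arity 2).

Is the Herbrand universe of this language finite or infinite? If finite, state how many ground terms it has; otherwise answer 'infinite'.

infinite

The signature has at least one function symbol (g, arity 2) and at least one constant (c4).
Iterating g gives infinitely many distinct ground terms: c4, g(c4, c4), g(g(c4, c4), g(c4, c4)), ...
So the Herbrand universe is infinite.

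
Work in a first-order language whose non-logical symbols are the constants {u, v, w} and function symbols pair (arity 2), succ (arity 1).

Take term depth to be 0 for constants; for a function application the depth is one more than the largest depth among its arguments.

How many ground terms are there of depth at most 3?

59295

Let N_k count ground terms of depth at most k. Each non-constant term of depth ≤ k is some function symbol applied to depth-≤(k−1) arguments, giving N_k = 3 + N_{k-1}^2 + N_{k-1}.
N_0 = 3
N_1 = 3 + 3^2 + 3 = 15
N_2 = 3 + 15^2 + 15 = 243
N_3 = 3 + 243^2 + 243 = 59295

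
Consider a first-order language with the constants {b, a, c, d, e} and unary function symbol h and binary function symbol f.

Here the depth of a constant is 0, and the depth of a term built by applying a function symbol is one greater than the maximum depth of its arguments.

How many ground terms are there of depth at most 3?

Count level by level. With function symbols h/1, f/2, the terms of depth ≤ k are the 5 constants together with each function applied to depth-≤(k−1) tuples, so N_k = 5 + N_{k-1} + N_{k-1}^2.
N_0 = 5
N_1 = 5 + 5 + 5^2 = 35
N_2 = 5 + 35 + 35^2 = 1265
N_3 = 5 + 1265 + 1265^2 = 1601495

1601495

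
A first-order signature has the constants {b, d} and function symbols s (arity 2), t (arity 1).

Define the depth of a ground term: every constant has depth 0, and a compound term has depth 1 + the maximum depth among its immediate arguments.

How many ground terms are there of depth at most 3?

5552

Let N_k count ground terms of depth at most k. Each non-constant term of depth ≤ k is some function symbol applied to depth-≤(k−1) arguments, giving N_k = 2 + N_{k-1}^2 + N_{k-1}.
N_0 = 2
N_1 = 2 + 2^2 + 2 = 8
N_2 = 2 + 8^2 + 8 = 74
N_3 = 2 + 74^2 + 74 = 5552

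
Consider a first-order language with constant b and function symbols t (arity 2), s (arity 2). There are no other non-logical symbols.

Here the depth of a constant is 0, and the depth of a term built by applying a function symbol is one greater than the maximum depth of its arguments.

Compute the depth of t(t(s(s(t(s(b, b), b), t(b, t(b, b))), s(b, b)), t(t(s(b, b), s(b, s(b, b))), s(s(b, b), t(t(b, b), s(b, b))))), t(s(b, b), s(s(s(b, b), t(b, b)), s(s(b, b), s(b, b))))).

depth(s(b, b)) = 1 + max(0, 0) = 1
depth(t(s(b, b), b)) = 1 + max(1, 0) = 2
depth(t(b, b)) = 1 + max(0, 0) = 1
depth(t(b, t(b, b))) = 1 + max(0, 1) = 2
depth(s(t(s(b, b), b), t(b, t(b, b)))) = 1 + max(2, 2) = 3
depth(s(s(t(s(b, b), b), t(b, t(b, b))), s(b, b))) = 1 + max(3, 1) = 4
depth(s(b, s(b, b))) = 1 + max(0, 1) = 2
depth(t(s(b, b), s(b, s(b, b)))) = 1 + max(1, 2) = 3
depth(t(t(b, b), s(b, b))) = 1 + max(1, 1) = 2
depth(s(s(b, b), t(t(b, b), s(b, b)))) = 1 + max(1, 2) = 3
depth(t(t(s(b, b), s(b, s(b, b))), s(s(b, b), t(t(b, b), s(b, b))))) = 1 + max(3, 3) = 4
depth(t(s(s(t(s(b, b), b), t(b, t(b, b))), s(b, b)), t(t(s(b, b), s(b, s(b, b))), s(s(b, b), t(t(b, b), s(b, b)))))) = 1 + max(4, 4) = 5
depth(s(s(b, b), t(b, b))) = 1 + max(1, 1) = 2
depth(s(s(b, b), s(b, b))) = 1 + max(1, 1) = 2
depth(s(s(s(b, b), t(b, b)), s(s(b, b), s(b, b)))) = 1 + max(2, 2) = 3
depth(t(s(b, b), s(s(s(b, b), t(b, b)), s(s(b, b), s(b, b))))) = 1 + max(1, 3) = 4
depth(t(t(s(s(t(s(b, b), b), t(b, t(b, b))), s(b, b)), t(t(s(b, b), s(b, s(b, b))), s(s(b, b), t(t(b, b), s(b, b))))), t(s(b, b), s(s(s(b, b), t(b, b)), s(s(b, b), s(b, b)))))) = 1 + max(5, 4) = 6

6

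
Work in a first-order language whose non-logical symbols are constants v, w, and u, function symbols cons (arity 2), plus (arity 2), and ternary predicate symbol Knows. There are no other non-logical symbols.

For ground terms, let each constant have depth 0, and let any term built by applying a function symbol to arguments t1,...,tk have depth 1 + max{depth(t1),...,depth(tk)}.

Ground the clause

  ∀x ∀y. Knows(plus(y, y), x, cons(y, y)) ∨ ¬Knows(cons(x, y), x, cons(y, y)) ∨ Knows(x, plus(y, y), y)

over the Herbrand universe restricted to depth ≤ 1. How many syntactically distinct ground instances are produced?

441

Ground terms of depth ≤ 1:
  If N_k denotes the number of depth-≤k ground terms, the 3 constants give N_0 = 3, and each function symbol of arity r contributes N_{k-1}^r new terms at level k: N_k = 3 + N_{k-1}^2 + N_{k-1}^2.
  N_0 = 3
  N_1 = 3 + 3^2 + 3^2 = 21
So there are 21 ground terms available for substitution.
The body mentions every one of the 2 quantified variables; since ground terms form a free algebra, no two substitutions collapse to the same formula.
Number of ground instances = 21^2 = 441.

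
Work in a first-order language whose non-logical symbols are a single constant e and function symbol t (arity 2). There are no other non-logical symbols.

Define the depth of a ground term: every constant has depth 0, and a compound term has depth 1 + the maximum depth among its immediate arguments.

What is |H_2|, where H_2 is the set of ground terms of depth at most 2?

Let N_k count ground terms of depth at most k. Each non-constant term of depth ≤ k is some function symbol applied to depth-≤(k−1) arguments, giving N_k = 1 + N_{k-1}^2.
N_0 = 1
N_1 = 1 + 1^2 = 2
N_2 = 1 + 2^2 = 5

5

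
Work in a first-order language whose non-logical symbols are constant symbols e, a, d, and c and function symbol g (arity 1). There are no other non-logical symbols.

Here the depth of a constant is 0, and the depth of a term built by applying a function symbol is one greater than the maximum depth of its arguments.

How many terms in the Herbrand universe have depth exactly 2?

Write N_k for the number of ground terms of depth ≤ k. A term of depth ≤ k is either a constant or a function symbol applied to arguments of depth ≤ k−1, so N_k = 4 + N_{k-1}.
N_0 = 4
N_1 = 4 + 4 = 8
N_2 = 4 + 8 = 12
Terms of depth exactly 2: N_2 − N_1 = 12 − 8 = 4.

4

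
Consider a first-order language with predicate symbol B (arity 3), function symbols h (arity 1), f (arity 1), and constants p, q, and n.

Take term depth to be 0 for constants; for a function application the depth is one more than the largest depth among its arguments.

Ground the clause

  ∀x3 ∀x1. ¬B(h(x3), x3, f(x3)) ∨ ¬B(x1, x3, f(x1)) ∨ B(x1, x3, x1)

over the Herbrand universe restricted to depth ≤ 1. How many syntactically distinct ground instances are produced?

Ground terms of depth ≤ 1:
  Let N_k = |{terms of depth ≤ k}|. Then N_0 = 3 and N_k = 3 + N_{k-1} + N_{k-1} for k ≥ 1 (one summand per function symbol, arity giving the exponent).
  N_0 = 3
  N_1 = 3 + 3 + 3 = 9
So there are 9 ground terms available for substitution.
There are 2 variables to instantiate (x3, x1), each occurring in at least one literal, so different choices give different ground instances.
Number of ground instances = 9^2 = 81.

81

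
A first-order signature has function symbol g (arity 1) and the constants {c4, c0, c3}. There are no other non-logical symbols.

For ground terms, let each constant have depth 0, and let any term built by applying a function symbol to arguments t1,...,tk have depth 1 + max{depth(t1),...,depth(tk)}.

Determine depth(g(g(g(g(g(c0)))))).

5

depth(g(c0)) = 1 + depth(c0) = 1 + 0 = 1
depth(g(g(c0))) = 1 + depth(g(c0)) = 1 + 1 = 2
depth(g(g(g(c0)))) = 1 + depth(g(g(c0))) = 1 + 2 = 3
depth(g(g(g(g(c0))))) = 1 + depth(g(g(g(c0)))) = 1 + 3 = 4
depth(g(g(g(g(g(c0)))))) = 1 + depth(g(g(g(g(c0))))) = 1 + 4 = 5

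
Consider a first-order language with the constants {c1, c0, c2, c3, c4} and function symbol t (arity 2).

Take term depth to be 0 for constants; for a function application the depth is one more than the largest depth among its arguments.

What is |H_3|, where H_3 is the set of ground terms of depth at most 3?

819030

Count level by level. With function symbols t/2, the terms of depth ≤ k are the 5 constants together with each function applied to depth-≤(k−1) tuples, so N_k = 5 + N_{k-1}^2.
N_0 = 5
N_1 = 5 + 5^2 = 30
N_2 = 5 + 30^2 = 905
N_3 = 5 + 905^2 = 819030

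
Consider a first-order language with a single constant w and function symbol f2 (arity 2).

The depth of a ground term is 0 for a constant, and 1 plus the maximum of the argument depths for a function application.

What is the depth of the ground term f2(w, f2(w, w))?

depth(f2(w, w)) = 1 + max(0, 0) = 1
depth(f2(w, f2(w, w))) = 1 + max(0, 1) = 2

2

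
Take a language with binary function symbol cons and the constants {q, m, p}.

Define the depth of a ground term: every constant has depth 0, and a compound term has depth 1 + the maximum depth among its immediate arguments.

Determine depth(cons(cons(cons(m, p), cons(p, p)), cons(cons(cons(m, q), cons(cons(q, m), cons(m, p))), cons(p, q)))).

5

depth(cons(m, p)) = 1 + max(0, 0) = 1
depth(cons(p, p)) = 1 + max(0, 0) = 1
depth(cons(cons(m, p), cons(p, p))) = 1 + max(1, 1) = 2
depth(cons(m, q)) = 1 + max(0, 0) = 1
depth(cons(q, m)) = 1 + max(0, 0) = 1
depth(cons(cons(q, m), cons(m, p))) = 1 + max(1, 1) = 2
depth(cons(cons(m, q), cons(cons(q, m), cons(m, p)))) = 1 + max(1, 2) = 3
depth(cons(p, q)) = 1 + max(0, 0) = 1
depth(cons(cons(cons(m, q), cons(cons(q, m), cons(m, p))), cons(p, q))) = 1 + max(3, 1) = 4
depth(cons(cons(cons(m, p), cons(p, p)), cons(cons(cons(m, q), cons(cons(q, m), cons(m, p))), cons(p, q)))) = 1 + max(2, 4) = 5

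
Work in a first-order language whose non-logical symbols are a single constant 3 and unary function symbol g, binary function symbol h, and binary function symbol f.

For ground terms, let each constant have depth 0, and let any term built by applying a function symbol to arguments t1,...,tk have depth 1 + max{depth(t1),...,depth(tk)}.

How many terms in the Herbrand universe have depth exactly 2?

33

Count level by level. With function symbols g/1, h/2, f/2, the terms of depth ≤ k are the 1 constant together with each function applied to depth-≤(k−1) tuples, so N_k = 1 + N_{k-1} + N_{k-1}^2 + N_{k-1}^2.
N_0 = 1
N_1 = 1 + 1 + 1^2 + 1^2 = 4
N_2 = 1 + 4 + 4^2 + 4^2 = 37
Terms of depth exactly 2: N_2 − N_1 = 37 − 4 = 33.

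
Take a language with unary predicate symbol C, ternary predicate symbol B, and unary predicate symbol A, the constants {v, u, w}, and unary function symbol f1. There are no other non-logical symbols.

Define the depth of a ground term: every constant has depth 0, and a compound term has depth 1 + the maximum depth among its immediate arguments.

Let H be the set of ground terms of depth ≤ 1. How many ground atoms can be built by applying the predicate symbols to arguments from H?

First count ground terms of depth ≤ 1.
Count level by level. With function symbols f1/1, the terms of depth ≤ k are the 3 constants together with each function applied to depth-≤(k−1) tuples, so N_k = 3 + N_{k-1}.
N_0 = 3
N_1 = 3 + 3 = 6
Explicitly: v, u, w, f1(v), f1(u), f1(w).
So |H| = 6.
Each predicate of arity r yields |H|^r ground atoms (one per choice of an r-tuple from H):
  C: 6;  B: 6^3 = 216;  A: 6
Total ground atoms: 6 + 216 + 6 = 228.

228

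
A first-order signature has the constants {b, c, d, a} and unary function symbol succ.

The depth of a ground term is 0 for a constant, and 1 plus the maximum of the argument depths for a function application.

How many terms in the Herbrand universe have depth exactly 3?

If N_k denotes the number of depth-≤k ground terms, the 4 constants give N_0 = 4, and each function symbol of arity r contributes N_{k-1}^r new terms at level k: N_k = 4 + N_{k-1}.
N_0 = 4
N_1 = 4 + 4 = 8
N_2 = 4 + 8 = 12
N_3 = 4 + 12 = 16
Terms of depth exactly 3: N_3 − N_2 = 16 − 12 = 4.

4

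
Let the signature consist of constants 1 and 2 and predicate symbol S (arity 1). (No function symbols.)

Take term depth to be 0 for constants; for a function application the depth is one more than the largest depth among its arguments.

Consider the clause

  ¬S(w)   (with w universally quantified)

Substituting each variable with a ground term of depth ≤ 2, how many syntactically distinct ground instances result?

Ground terms of depth ≤ 2:
  With no function symbols every ground term is a constant, so there are exactly 2 ground terms at every depth bound.
  N_0 = 2
  N_1 = 2
  N_2 = 2
So there are 2 ground terms available for substitution.
The clause has 1 distinct variable (w), which appears in the body. In the free term algebra distinct substitutions yield syntactically distinct ground instances.
Number of ground instances = 2.

2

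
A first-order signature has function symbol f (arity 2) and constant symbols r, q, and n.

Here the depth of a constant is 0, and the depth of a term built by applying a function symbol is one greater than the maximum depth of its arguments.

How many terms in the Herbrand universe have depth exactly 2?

Count level by level. With function symbols f/2, the terms of depth ≤ k are the 3 constants together with each function applied to depth-≤(k−1) tuples, so N_k = 3 + N_{k-1}^2.
N_0 = 3
N_1 = 3 + 3^2 = 12
N_2 = 3 + 12^2 = 147
Terms of depth exactly 2: N_2 − N_1 = 147 − 12 = 135.

135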